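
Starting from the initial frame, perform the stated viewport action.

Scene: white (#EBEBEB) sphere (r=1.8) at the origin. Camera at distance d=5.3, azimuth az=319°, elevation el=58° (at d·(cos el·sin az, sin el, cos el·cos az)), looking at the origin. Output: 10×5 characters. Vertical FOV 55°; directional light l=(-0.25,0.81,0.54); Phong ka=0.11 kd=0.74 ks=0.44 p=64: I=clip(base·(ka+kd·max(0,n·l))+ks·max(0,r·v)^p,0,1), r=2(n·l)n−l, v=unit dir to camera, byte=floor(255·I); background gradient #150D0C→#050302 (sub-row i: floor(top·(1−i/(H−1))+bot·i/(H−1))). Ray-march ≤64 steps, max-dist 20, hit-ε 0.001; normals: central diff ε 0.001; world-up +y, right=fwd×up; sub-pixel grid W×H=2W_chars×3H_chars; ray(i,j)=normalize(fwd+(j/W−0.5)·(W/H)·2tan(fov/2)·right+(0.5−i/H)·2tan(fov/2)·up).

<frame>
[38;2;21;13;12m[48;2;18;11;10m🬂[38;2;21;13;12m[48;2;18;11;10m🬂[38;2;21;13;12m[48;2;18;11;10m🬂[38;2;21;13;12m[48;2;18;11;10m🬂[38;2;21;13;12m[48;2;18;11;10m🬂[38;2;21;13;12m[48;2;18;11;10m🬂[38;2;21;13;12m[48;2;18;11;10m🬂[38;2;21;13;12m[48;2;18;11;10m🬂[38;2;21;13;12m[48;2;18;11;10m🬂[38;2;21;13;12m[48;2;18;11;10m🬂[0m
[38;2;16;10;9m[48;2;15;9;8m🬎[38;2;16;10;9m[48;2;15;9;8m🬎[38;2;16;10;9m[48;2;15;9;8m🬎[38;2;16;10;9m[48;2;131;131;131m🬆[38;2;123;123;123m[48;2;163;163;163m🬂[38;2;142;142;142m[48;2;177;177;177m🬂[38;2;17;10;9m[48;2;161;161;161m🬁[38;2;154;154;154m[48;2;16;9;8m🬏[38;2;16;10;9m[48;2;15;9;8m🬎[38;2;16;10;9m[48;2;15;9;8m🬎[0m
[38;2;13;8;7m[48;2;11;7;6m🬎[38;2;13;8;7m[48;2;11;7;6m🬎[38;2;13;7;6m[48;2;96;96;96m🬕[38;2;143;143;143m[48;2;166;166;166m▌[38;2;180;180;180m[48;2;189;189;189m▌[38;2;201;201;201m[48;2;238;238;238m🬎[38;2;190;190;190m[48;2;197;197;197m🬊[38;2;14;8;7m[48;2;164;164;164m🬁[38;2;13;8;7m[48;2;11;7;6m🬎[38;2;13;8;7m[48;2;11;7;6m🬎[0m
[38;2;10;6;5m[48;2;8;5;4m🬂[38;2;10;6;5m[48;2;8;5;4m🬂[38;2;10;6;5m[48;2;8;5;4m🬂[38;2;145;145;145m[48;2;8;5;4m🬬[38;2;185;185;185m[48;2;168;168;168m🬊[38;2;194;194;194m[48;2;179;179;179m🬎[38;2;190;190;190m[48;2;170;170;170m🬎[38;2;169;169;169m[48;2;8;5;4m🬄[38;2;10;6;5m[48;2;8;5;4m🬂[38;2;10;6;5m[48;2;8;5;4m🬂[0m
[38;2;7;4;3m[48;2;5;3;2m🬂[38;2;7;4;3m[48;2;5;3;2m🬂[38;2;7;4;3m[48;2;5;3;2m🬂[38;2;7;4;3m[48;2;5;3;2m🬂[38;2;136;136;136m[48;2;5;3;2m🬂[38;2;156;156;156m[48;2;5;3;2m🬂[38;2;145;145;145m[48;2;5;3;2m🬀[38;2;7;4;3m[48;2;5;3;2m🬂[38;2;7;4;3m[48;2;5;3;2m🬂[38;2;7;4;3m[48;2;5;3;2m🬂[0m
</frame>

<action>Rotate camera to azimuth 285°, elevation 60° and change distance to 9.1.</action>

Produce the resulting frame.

<frame>
[38;2;21;13;12m[48;2;18;11;10m🬂[38;2;21;13;12m[48;2;18;11;10m🬂[38;2;21;13;12m[48;2;18;11;10m🬂[38;2;21;13;12m[48;2;18;11;10m🬂[38;2;21;13;12m[48;2;18;11;10m🬂[38;2;21;13;12m[48;2;18;11;10m🬂[38;2;21;13;12m[48;2;18;11;10m🬂[38;2;21;13;12m[48;2;18;11;10m🬂[38;2;21;13;12m[48;2;18;11;10m🬂[38;2;21;13;12m[48;2;18;11;10m🬂[0m
[38;2;16;10;9m[48;2;15;9;8m🬎[38;2;16;10;9m[48;2;15;9;8m🬎[38;2;16;10;9m[48;2;15;9;8m🬎[38;2;16;10;9m[48;2;15;9;8m🬎[38;2;16;9;8m[48;2;94;94;94m🬝[38;2;16;10;9m[48;2;139;139;139m🬎[38;2;16;10;9m[48;2;15;9;8m🬎[38;2;16;10;9m[48;2;15;9;8m🬎[38;2;16;10;9m[48;2;15;9;8m🬎[38;2;16;10;9m[48;2;15;9;8m🬎[0m
[38;2;13;8;7m[48;2;11;7;6m🬎[38;2;13;8;7m[48;2;11;7;6m🬎[38;2;13;8;7m[48;2;11;7;6m🬎[38;2;13;8;7m[48;2;11;7;6m🬎[38;2;95;95;95m[48;2;146;146;146m▌[38;2;178;178;178m[48;2;199;199;199m🬕[38;2;190;190;190m[48;2;12;7;6m▌[38;2;13;8;7m[48;2;11;7;6m🬎[38;2;13;8;7m[48;2;11;7;6m🬎[38;2;13;8;7m[48;2;11;7;6m🬎[0m
[38;2;10;6;5m[48;2;8;5;4m🬂[38;2;10;6;5m[48;2;8;5;4m🬂[38;2;10;6;5m[48;2;8;5;4m🬂[38;2;10;6;5m[48;2;8;5;4m🬂[38;2;90;90;90m[48;2;8;5;4m🬊[38;2;143;143;143m[48;2;8;5;4m🬎[38;2;168;168;168m[48;2;8;5;4m🬀[38;2;10;6;5m[48;2;8;5;4m🬂[38;2;10;6;5m[48;2;8;5;4m🬂[38;2;10;6;5m[48;2;8;5;4m🬂[0m
[38;2;7;4;3m[48;2;5;3;2m🬂[38;2;7;4;3m[48;2;5;3;2m🬂[38;2;7;4;3m[48;2;5;3;2m🬂[38;2;7;4;3m[48;2;5;3;2m🬂[38;2;7;4;3m[48;2;5;3;2m🬂[38;2;7;4;3m[48;2;5;3;2m🬂[38;2;7;4;3m[48;2;5;3;2m🬂[38;2;7;4;3m[48;2;5;3;2m🬂[38;2;7;4;3m[48;2;5;3;2m🬂[38;2;7;4;3m[48;2;5;3;2m🬂[0m
</frame>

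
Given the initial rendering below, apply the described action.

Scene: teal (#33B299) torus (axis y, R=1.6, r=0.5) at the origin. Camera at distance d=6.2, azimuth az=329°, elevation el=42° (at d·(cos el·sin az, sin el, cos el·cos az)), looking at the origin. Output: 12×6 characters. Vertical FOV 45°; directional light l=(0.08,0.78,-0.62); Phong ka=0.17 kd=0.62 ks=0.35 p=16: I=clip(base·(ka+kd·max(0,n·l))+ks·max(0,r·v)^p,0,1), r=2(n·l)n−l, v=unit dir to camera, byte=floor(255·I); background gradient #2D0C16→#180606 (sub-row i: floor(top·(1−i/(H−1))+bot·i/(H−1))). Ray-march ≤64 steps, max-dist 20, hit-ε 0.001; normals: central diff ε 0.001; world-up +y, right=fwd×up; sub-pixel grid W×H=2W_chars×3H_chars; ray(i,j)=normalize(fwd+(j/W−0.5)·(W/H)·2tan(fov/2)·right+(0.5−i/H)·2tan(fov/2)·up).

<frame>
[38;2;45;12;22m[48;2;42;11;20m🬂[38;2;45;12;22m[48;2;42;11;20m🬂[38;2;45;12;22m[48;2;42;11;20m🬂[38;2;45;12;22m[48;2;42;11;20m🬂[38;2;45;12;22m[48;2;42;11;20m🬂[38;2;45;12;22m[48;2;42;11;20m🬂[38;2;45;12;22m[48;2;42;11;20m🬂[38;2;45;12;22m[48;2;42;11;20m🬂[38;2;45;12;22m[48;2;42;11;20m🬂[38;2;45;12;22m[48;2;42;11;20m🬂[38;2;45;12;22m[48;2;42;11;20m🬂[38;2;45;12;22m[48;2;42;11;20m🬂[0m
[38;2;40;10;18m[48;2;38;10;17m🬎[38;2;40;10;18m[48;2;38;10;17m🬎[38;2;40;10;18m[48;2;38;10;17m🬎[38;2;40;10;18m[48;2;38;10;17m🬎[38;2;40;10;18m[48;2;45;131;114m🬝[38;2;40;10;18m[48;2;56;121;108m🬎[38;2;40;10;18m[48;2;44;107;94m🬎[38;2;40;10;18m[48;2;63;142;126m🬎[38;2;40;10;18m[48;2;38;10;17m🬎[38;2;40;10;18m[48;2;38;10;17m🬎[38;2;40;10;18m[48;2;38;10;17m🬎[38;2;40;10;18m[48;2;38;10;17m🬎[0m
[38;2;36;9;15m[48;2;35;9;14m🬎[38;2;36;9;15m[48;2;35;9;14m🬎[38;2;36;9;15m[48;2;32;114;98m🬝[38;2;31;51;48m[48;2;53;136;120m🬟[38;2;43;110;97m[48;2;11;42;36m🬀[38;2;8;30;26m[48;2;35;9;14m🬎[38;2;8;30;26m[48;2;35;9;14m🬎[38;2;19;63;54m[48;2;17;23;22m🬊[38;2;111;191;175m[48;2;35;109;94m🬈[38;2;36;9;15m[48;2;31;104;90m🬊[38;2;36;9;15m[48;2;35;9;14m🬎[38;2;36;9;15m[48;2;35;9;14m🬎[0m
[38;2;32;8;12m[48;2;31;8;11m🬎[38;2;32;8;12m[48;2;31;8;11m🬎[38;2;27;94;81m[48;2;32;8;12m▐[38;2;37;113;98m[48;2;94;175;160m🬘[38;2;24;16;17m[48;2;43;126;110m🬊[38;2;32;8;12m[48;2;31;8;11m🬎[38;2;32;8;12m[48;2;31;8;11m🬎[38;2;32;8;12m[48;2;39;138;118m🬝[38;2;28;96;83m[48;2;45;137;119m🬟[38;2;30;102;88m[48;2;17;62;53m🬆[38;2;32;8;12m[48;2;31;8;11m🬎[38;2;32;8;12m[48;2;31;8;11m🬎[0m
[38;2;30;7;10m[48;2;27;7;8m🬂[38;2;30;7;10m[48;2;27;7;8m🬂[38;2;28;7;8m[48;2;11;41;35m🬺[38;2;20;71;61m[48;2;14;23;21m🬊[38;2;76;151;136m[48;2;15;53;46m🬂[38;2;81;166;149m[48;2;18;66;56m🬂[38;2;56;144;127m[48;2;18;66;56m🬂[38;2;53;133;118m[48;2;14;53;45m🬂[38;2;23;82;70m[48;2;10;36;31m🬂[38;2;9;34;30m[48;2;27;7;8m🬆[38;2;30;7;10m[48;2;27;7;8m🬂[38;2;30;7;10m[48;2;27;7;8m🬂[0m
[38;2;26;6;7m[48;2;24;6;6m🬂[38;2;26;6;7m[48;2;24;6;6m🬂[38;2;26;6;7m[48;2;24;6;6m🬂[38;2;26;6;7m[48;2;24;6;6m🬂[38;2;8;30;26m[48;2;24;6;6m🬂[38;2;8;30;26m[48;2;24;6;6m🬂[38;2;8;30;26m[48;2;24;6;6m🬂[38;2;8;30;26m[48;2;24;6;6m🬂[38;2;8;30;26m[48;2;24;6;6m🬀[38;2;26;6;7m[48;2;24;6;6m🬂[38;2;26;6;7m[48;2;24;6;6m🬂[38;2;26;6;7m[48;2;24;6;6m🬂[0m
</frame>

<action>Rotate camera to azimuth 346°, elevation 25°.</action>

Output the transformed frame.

<frame>
[38;2;45;12;22m[48;2;42;11;20m🬂[38;2;45;12;22m[48;2;42;11;20m🬂[38;2;45;12;22m[48;2;42;11;20m🬂[38;2;45;12;22m[48;2;42;11;20m🬂[38;2;45;12;22m[48;2;42;11;20m🬂[38;2;45;12;22m[48;2;42;11;20m🬂[38;2;45;12;22m[48;2;42;11;20m🬂[38;2;45;12;22m[48;2;42;11;20m🬂[38;2;45;12;22m[48;2;42;11;20m🬂[38;2;45;12;22m[48;2;42;11;20m🬂[38;2;45;12;22m[48;2;42;11;20m🬂[38;2;45;12;22m[48;2;42;11;20m🬂[0m
[38;2;40;10;18m[48;2;38;10;17m🬎[38;2;40;10;18m[48;2;38;10;17m🬎[38;2;40;10;18m[48;2;38;10;17m🬎[38;2;40;10;18m[48;2;38;10;17m🬎[38;2;40;10;18m[48;2;38;10;17m🬎[38;2;40;10;18m[48;2;38;10;17m🬎[38;2;40;10;18m[48;2;38;10;17m🬎[38;2;40;10;18m[48;2;38;10;17m🬎[38;2;40;10;18m[48;2;38;10;17m🬎[38;2;40;10;18m[48;2;38;10;17m🬎[38;2;40;10;18m[48;2;38;10;17m🬎[38;2;40;10;18m[48;2;38;10;17m🬎[0m
[38;2;36;9;15m[48;2;35;9;14m🬎[38;2;36;9;15m[48;2;35;9;14m🬎[38;2;36;9;15m[48;2;28;100;86m🬝[38;2;37;9;16m[48;2;40;121;105m🬂[38;2;18;35;32m[48;2;34;104;90m🬶[38;2;94;158;145m[48;2;8;30;26m🬂[38;2;87;147;135m[48;2;8;30;26m🬂[38;2;71;147;132m[48;2;10;36;31m🬂[38;2;31;29;30m[48;2;46;122;107m🬒[38;2;36;9;15m[48;2;31;107;92m🬊[38;2;36;9;15m[48;2;35;9;14m🬎[38;2;36;9;15m[48;2;35;9;14m🬎[0m
[38;2;32;8;12m[48;2;31;8;11m🬎[38;2;32;8;12m[48;2;31;8;11m🬎[38;2;19;69;59m[48;2;26;13;15m🬉[38;2;37;110;96m[48;2;13;49;42m🬊[38;2;18;37;34m[48;2;82;155;140m🬰[38;2;26;37;35m[48;2;58;140;124m🬰[38;2;26;38;35m[48;2;43;128;111m🬰[38;2;18;39;35m[48;2;65;143;128m🬰[38;2;19;31;29m[48;2;35;104;91m🬮[38;2;26;89;76m[48;2;11;42;36m🬂[38;2;32;8;12m[48;2;31;8;11m🬎[38;2;32;8;12m[48;2;31;8;11m🬎[0m
[38;2;30;7;10m[48;2;27;7;8m🬂[38;2;30;7;10m[48;2;27;7;8m🬂[38;2;30;7;10m[48;2;27;7;8m🬂[38;2;8;30;26m[48;2;27;7;8m🬊[38;2;8;30;26m[48;2;27;7;8m🬬[38;2;8;30;26m[48;2;8;30;26m [38;2;8;30;26m[48;2;8;30;26m [38;2;8;30;26m[48;2;8;30;26m [38;2;8;30;26m[48;2;27;7;8m🬎[38;2;8;30;26m[48;2;28;7;8m🬀[38;2;30;7;10m[48;2;27;7;8m🬂[38;2;30;7;10m[48;2;27;7;8m🬂[0m
[38;2;26;6;7m[48;2;24;6;6m🬂[38;2;26;6;7m[48;2;24;6;6m🬂[38;2;26;6;7m[48;2;24;6;6m🬂[38;2;26;6;7m[48;2;24;6;6m🬂[38;2;26;6;7m[48;2;24;6;6m🬂[38;2;26;6;7m[48;2;24;6;6m🬂[38;2;26;6;7m[48;2;24;6;6m🬂[38;2;26;6;7m[48;2;24;6;6m🬂[38;2;26;6;7m[48;2;24;6;6m🬂[38;2;26;6;7m[48;2;24;6;6m🬂[38;2;26;6;7m[48;2;24;6;6m🬂[38;2;26;6;7m[48;2;24;6;6m🬂[0m
</frame>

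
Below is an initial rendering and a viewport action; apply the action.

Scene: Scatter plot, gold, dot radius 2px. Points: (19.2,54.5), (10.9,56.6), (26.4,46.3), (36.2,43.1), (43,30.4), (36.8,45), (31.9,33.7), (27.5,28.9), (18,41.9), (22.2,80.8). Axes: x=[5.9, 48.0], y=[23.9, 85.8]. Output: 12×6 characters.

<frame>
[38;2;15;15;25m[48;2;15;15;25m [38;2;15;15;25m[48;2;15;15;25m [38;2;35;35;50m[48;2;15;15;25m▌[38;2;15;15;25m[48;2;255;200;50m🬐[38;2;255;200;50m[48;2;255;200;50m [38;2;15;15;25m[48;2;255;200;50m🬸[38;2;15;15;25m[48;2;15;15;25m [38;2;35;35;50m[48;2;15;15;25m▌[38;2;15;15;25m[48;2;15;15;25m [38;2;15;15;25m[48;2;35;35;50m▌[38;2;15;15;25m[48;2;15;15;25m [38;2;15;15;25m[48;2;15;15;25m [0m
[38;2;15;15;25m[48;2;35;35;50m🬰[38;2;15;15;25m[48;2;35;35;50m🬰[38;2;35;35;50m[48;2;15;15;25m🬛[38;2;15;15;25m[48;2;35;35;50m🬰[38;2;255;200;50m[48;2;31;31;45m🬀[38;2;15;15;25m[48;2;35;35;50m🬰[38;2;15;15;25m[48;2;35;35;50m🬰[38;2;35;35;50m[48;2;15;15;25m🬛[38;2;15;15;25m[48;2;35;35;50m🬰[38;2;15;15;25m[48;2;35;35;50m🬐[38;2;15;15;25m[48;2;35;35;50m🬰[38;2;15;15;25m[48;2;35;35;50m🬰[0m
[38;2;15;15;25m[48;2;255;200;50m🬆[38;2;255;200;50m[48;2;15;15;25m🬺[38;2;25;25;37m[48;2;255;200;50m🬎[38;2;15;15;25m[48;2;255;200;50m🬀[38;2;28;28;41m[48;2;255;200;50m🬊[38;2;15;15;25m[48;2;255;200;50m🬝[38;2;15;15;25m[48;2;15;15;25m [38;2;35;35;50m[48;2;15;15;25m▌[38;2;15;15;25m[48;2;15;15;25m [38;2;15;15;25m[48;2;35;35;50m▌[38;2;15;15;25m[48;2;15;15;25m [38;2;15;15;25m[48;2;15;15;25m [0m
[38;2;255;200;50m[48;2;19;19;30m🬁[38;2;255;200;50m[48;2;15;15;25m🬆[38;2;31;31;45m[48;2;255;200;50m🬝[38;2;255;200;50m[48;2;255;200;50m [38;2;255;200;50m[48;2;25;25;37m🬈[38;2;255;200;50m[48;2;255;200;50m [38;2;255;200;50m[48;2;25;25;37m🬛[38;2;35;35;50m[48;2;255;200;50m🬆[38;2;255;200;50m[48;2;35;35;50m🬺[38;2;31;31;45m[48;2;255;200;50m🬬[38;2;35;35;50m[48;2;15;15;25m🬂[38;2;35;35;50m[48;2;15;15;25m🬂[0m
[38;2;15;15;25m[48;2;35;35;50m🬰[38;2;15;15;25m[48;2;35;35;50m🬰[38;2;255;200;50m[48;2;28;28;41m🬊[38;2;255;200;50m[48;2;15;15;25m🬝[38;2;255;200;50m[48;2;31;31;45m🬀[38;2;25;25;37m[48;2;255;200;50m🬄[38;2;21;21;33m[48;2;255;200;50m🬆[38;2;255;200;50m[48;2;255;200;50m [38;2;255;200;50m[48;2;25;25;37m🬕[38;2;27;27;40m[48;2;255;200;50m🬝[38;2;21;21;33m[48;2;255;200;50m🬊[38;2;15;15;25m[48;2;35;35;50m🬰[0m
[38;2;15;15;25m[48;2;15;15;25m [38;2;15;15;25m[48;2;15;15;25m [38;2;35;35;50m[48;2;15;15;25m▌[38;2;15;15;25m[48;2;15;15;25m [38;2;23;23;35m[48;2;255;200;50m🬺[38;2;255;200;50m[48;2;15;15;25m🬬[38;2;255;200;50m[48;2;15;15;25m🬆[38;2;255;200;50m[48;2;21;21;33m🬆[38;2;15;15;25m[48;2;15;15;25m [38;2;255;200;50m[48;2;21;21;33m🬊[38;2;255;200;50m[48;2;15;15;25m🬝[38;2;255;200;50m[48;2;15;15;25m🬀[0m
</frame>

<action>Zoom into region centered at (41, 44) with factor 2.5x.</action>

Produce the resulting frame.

<frame>
[38;2;15;15;25m[48;2;15;15;25m [38;2;15;15;25m[48;2;15;15;25m [38;2;35;35;50m[48;2;15;15;25m▌[38;2;15;15;25m[48;2;15;15;25m [38;2;15;15;25m[48;2;35;35;50m▌[38;2;15;15;25m[48;2;15;15;25m [38;2;15;15;25m[48;2;15;15;25m [38;2;35;35;50m[48;2;15;15;25m▌[38;2;15;15;25m[48;2;15;15;25m [38;2;15;15;25m[48;2;35;35;50m▌[38;2;15;15;25m[48;2;15;15;25m [38;2;15;15;25m[48;2;15;15;25m [0m
[38;2;15;15;25m[48;2;35;35;50m🬰[38;2;15;15;25m[48;2;35;35;50m🬰[38;2;31;31;45m[48;2;255;200;50m🬝[38;2;15;15;25m[48;2;35;35;50m🬰[38;2;15;15;25m[48;2;35;35;50m🬐[38;2;15;15;25m[48;2;35;35;50m🬰[38;2;15;15;25m[48;2;35;35;50m🬰[38;2;35;35;50m[48;2;15;15;25m🬛[38;2;15;15;25m[48;2;35;35;50m🬰[38;2;15;15;25m[48;2;35;35;50m🬐[38;2;15;15;25m[48;2;35;35;50m🬰[38;2;15;15;25m[48;2;35;35;50m🬰[0m
[38;2;15;15;25m[48;2;15;15;25m [38;2;15;15;25m[48;2;255;200;50m🬕[38;2;255;200;50m[48;2;255;200;50m [38;2;255;200;50m[48;2;15;15;25m🬛[38;2;15;15;25m[48;2;35;35;50m▌[38;2;15;15;25m[48;2;15;15;25m [38;2;15;15;25m[48;2;15;15;25m [38;2;35;35;50m[48;2;15;15;25m▌[38;2;15;15;25m[48;2;15;15;25m [38;2;15;15;25m[48;2;35;35;50m▌[38;2;15;15;25m[48;2;15;15;25m [38;2;15;15;25m[48;2;15;15;25m [0m
[38;2;35;35;50m[48;2;15;15;25m🬂[38;2;255;200;50m[48;2;15;15;25m🬊[38;2;255;200;50m[48;2;15;15;25m🬝[38;2;255;200;50m[48;2;19;19;30m🬀[38;2;35;35;50m[48;2;15;15;25m🬨[38;2;35;35;50m[48;2;15;15;25m🬂[38;2;35;35;50m[48;2;15;15;25m🬂[38;2;35;35;50m[48;2;15;15;25m🬕[38;2;35;35;50m[48;2;15;15;25m🬂[38;2;35;35;50m[48;2;15;15;25m🬨[38;2;35;35;50m[48;2;15;15;25m🬂[38;2;35;35;50m[48;2;15;15;25m🬂[0m
[38;2;21;21;33m[48;2;255;200;50m🬊[38;2;15;15;25m[48;2;35;35;50m🬰[38;2;35;35;50m[48;2;15;15;25m🬛[38;2;15;15;25m[48;2;35;35;50m🬰[38;2;15;15;25m[48;2;35;35;50m🬐[38;2;15;15;25m[48;2;35;35;50m🬰[38;2;15;15;25m[48;2;35;35;50m🬰[38;2;35;35;50m[48;2;15;15;25m🬛[38;2;15;15;25m[48;2;35;35;50m🬰[38;2;15;15;25m[48;2;35;35;50m🬐[38;2;15;15;25m[48;2;35;35;50m🬰[38;2;15;15;25m[48;2;35;35;50m🬰[0m
[38;2;255;200;50m[48;2;15;15;25m🬝[38;2;255;200;50m[48;2;15;15;25m🬀[38;2;35;35;50m[48;2;15;15;25m▌[38;2;15;15;25m[48;2;15;15;25m [38;2;15;15;25m[48;2;35;35;50m▌[38;2;15;15;25m[48;2;15;15;25m [38;2;15;15;25m[48;2;255;200;50m🬆[38;2;255;200;50m[48;2;15;15;25m🬺[38;2;15;15;25m[48;2;255;200;50m🬬[38;2;15;15;25m[48;2;35;35;50m▌[38;2;15;15;25m[48;2;15;15;25m [38;2;15;15;25m[48;2;15;15;25m [0m
</frame>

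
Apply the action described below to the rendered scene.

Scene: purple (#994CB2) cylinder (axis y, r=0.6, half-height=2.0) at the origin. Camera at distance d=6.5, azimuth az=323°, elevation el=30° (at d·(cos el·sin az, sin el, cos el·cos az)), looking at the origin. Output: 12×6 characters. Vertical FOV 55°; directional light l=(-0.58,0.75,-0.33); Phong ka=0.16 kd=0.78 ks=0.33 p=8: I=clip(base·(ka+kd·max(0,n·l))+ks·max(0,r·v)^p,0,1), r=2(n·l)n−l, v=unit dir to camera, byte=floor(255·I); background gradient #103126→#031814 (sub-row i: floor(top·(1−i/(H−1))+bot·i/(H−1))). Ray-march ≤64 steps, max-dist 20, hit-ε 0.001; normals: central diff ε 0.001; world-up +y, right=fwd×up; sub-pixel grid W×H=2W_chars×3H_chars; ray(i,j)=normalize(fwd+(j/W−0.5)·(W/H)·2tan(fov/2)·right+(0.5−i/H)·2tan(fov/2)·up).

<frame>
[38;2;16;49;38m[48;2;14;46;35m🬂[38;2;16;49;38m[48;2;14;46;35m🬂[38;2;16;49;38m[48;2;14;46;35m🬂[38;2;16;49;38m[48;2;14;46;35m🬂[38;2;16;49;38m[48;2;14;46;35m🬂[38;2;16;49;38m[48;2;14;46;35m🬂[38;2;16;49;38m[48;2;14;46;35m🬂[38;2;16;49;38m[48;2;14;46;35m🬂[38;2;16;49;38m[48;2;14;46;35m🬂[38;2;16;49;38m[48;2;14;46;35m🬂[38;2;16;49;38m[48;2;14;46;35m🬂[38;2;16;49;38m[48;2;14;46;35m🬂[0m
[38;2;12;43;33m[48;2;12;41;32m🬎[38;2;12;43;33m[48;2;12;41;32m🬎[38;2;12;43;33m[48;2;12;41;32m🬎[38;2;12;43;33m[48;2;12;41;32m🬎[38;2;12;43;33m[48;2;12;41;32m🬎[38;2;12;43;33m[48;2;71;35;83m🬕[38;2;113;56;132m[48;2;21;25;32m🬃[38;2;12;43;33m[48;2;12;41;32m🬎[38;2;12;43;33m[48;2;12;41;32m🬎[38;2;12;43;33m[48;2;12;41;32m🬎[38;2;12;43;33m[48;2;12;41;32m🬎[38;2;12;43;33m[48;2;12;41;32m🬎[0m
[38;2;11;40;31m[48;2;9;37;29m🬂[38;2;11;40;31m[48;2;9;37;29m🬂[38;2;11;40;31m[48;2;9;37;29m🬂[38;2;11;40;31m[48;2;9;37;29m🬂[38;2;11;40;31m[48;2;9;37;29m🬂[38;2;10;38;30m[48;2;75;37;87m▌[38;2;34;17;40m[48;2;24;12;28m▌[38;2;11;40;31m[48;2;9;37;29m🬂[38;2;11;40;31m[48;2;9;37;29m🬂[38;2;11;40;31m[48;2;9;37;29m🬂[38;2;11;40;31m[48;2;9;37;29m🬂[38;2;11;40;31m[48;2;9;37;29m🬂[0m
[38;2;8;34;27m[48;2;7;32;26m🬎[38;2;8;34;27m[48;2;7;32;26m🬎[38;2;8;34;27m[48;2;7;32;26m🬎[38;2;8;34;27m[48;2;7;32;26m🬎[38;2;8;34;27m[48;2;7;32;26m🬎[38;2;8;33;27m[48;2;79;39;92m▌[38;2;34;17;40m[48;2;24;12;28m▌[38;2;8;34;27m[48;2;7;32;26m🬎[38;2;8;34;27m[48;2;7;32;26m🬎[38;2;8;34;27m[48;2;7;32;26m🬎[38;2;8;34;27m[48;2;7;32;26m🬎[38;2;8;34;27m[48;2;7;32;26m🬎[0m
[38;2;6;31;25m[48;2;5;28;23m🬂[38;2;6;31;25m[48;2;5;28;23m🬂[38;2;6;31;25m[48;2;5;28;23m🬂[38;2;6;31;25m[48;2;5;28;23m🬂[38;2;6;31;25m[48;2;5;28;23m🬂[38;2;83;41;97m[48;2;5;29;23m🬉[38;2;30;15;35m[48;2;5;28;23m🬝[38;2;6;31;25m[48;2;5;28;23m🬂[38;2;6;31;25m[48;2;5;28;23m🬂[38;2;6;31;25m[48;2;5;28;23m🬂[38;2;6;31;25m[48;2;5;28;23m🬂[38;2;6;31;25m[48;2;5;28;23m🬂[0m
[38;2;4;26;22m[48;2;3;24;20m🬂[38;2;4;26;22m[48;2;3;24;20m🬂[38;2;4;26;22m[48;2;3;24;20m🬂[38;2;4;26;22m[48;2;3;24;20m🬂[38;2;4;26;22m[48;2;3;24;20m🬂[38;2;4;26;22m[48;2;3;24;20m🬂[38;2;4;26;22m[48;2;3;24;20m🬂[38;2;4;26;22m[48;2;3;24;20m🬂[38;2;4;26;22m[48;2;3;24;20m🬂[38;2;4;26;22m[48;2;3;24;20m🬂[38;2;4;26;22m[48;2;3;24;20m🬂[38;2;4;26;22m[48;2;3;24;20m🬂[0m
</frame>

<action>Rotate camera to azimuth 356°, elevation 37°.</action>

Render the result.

<frame>
[38;2;16;49;38m[48;2;14;46;35m🬂[38;2;16;49;38m[48;2;14;46;35m🬂[38;2;16;49;38m[48;2;14;46;35m🬂[38;2;16;49;38m[48;2;14;46;35m🬂[38;2;16;49;38m[48;2;14;46;35m🬂[38;2;16;49;38m[48;2;14;46;35m🬂[38;2;16;49;38m[48;2;14;46;35m🬂[38;2;16;49;38m[48;2;14;46;35m🬂[38;2;16;49;38m[48;2;14;46;35m🬂[38;2;16;49;38m[48;2;14;46;35m🬂[38;2;16;49;38m[48;2;14;46;35m🬂[38;2;16;49;38m[48;2;14;46;35m🬂[0m
[38;2;12;43;33m[48;2;12;41;32m🬎[38;2;12;43;33m[48;2;12;41;32m🬎[38;2;12;43;33m[48;2;12;41;32m🬎[38;2;12;43;33m[48;2;12;41;32m🬎[38;2;12;43;33m[48;2;12;41;32m🬎[38;2;114;57;133m[48;2;15;37;33m🬇[38;2;114;56;132m[48;2;18;28;31m🬋[38;2;12;43;33m[48;2;12;41;32m🬎[38;2;12;43;33m[48;2;12;41;32m🬎[38;2;12;43;33m[48;2;12;41;32m🬎[38;2;12;43;33m[48;2;12;41;32m🬎[38;2;12;43;33m[48;2;12;41;32m🬎[0m
[38;2;11;40;31m[48;2;9;37;29m🬂[38;2;11;40;31m[48;2;9;37;29m🬂[38;2;11;40;31m[48;2;9;37;29m🬂[38;2;11;40;31m[48;2;9;37;29m🬂[38;2;11;40;31m[48;2;9;37;29m🬂[38;2;10;38;30m[48;2;32;16;37m▌[38;2;24;12;28m[48;2;24;12;28m [38;2;11;40;31m[48;2;9;37;29m🬂[38;2;11;40;31m[48;2;9;37;29m🬂[38;2;11;40;31m[48;2;9;37;29m🬂[38;2;11;40;31m[48;2;9;37;29m🬂[38;2;11;40;31m[48;2;9;37;29m🬂[0m
[38;2;8;34;27m[48;2;7;32;26m🬎[38;2;8;34;27m[48;2;7;32;26m🬎[38;2;8;34;27m[48;2;7;32;26m🬎[38;2;8;34;27m[48;2;7;32;26m🬎[38;2;8;34;27m[48;2;7;32;26m🬎[38;2;8;33;27m[48;2;39;19;45m▌[38;2;24;12;28m[48;2;24;12;28m [38;2;8;34;27m[48;2;7;32;26m🬎[38;2;8;34;27m[48;2;7;32;26m🬎[38;2;8;34;27m[48;2;7;32;26m🬎[38;2;8;34;27m[48;2;7;32;26m🬎[38;2;8;34;27m[48;2;7;32;26m🬎[0m
[38;2;6;31;25m[48;2;5;28;23m🬂[38;2;6;31;25m[48;2;5;28;23m🬂[38;2;6;31;25m[48;2;5;28;23m🬂[38;2;6;31;25m[48;2;5;28;23m🬂[38;2;6;31;25m[48;2;5;28;23m🬂[38;2;47;23;55m[48;2;5;29;23m🬉[38;2;24;12;28m[48;2;5;28;23m🬎[38;2;6;31;25m[48;2;5;28;23m🬂[38;2;6;31;25m[48;2;5;28;23m🬂[38;2;6;31;25m[48;2;5;28;23m🬂[38;2;6;31;25m[48;2;5;28;23m🬂[38;2;6;31;25m[48;2;5;28;23m🬂[0m
[38;2;4;26;22m[48;2;3;24;20m🬂[38;2;4;26;22m[48;2;3;24;20m🬂[38;2;4;26;22m[48;2;3;24;20m🬂[38;2;4;26;22m[48;2;3;24;20m🬂[38;2;4;26;22m[48;2;3;24;20m🬂[38;2;4;26;22m[48;2;3;24;20m🬂[38;2;4;26;22m[48;2;3;24;20m🬂[38;2;4;26;22m[48;2;3;24;20m🬂[38;2;4;26;22m[48;2;3;24;20m🬂[38;2;4;26;22m[48;2;3;24;20m🬂[38;2;4;26;22m[48;2;3;24;20m🬂[38;2;4;26;22m[48;2;3;24;20m🬂[0m
</frame>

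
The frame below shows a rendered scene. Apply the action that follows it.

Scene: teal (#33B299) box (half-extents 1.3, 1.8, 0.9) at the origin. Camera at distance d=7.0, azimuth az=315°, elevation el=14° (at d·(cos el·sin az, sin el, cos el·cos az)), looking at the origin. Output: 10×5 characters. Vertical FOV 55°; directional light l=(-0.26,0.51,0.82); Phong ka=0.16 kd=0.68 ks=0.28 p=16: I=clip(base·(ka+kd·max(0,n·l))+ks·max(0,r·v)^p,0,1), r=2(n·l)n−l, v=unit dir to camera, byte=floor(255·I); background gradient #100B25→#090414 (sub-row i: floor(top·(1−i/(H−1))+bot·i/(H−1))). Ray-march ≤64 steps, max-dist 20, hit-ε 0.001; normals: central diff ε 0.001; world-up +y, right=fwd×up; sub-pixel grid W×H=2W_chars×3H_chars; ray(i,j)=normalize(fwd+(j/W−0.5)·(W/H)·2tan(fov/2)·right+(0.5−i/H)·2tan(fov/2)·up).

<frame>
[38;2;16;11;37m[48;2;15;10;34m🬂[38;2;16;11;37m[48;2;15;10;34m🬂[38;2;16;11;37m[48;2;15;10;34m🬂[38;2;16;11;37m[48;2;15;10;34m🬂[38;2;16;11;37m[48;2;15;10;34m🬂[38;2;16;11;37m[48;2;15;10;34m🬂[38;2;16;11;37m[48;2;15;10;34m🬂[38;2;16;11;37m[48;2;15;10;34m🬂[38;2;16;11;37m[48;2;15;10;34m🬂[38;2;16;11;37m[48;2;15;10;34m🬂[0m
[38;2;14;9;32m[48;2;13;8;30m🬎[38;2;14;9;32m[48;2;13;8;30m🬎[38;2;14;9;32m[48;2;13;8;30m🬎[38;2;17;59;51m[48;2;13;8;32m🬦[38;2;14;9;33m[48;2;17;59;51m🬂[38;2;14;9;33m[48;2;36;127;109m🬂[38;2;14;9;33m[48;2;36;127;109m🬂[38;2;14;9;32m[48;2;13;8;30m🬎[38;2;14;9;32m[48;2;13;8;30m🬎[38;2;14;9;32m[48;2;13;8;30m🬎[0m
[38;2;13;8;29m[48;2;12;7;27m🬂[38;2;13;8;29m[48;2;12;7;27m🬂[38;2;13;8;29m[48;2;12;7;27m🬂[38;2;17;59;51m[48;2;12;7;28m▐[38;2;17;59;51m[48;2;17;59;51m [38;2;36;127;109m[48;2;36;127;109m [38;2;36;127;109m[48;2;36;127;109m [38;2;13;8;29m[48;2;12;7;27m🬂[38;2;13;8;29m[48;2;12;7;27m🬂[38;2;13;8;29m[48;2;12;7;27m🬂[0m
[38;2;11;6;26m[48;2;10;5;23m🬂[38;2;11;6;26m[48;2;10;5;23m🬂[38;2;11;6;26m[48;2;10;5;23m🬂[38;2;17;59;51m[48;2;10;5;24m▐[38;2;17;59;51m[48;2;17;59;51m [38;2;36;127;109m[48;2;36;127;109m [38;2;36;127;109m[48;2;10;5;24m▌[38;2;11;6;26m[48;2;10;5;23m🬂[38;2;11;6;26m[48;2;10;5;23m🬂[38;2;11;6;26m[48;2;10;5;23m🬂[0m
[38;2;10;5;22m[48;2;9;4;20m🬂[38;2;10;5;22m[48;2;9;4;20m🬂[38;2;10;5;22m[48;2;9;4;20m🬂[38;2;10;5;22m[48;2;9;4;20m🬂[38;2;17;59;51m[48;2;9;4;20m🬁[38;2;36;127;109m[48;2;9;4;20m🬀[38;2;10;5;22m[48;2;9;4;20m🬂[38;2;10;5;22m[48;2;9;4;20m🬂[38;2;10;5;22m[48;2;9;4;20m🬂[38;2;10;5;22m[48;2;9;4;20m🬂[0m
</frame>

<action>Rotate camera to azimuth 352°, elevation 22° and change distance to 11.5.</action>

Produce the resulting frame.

<frame>
[38;2;16;11;37m[48;2;15;10;34m🬂[38;2;16;11;37m[48;2;15;10;34m🬂[38;2;16;11;37m[48;2;15;10;34m🬂[38;2;16;11;37m[48;2;15;10;34m🬂[38;2;16;11;37m[48;2;15;10;34m🬂[38;2;16;11;37m[48;2;15;10;34m🬂[38;2;16;11;37m[48;2;15;10;34m🬂[38;2;16;11;37m[48;2;15;10;34m🬂[38;2;16;11;37m[48;2;15;10;34m🬂[38;2;16;11;37m[48;2;15;10;34m🬂[0m
[38;2;14;9;32m[48;2;13;8;30m🬎[38;2;14;9;32m[48;2;13;8;30m🬎[38;2;14;9;32m[48;2;13;8;30m🬎[38;2;14;9;32m[48;2;13;8;30m🬎[38;2;14;9;32m[48;2;13;8;30m🬎[38;2;13;8;32m[48;2;25;90;77m🬝[38;2;14;9;32m[48;2;13;8;30m🬎[38;2;14;9;32m[48;2;13;8;30m🬎[38;2;14;9;32m[48;2;13;8;30m🬎[38;2;14;9;32m[48;2;13;8;30m🬎[0m
[38;2;13;8;29m[48;2;12;7;27m🬂[38;2;13;8;29m[48;2;12;7;27m🬂[38;2;13;8;29m[48;2;12;7;27m🬂[38;2;13;8;29m[48;2;12;7;27m🬂[38;2;36;127;109m[48;2;12;7;28m▐[38;2;36;127;109m[48;2;36;127;109m [38;2;13;8;29m[48;2;12;7;27m🬂[38;2;13;8;29m[48;2;12;7;27m🬂[38;2;13;8;29m[48;2;12;7;27m🬂[38;2;13;8;29m[48;2;12;7;27m🬂[0m
[38;2;11;6;26m[48;2;10;5;23m🬂[38;2;11;6;26m[48;2;10;5;23m🬂[38;2;11;6;26m[48;2;10;5;23m🬂[38;2;11;6;26m[48;2;10;5;23m🬂[38;2;36;127;109m[48;2;10;5;24m🬉[38;2;36;127;109m[48;2;10;5;23m🬆[38;2;11;6;26m[48;2;10;5;23m🬂[38;2;11;6;26m[48;2;10;5;23m🬂[38;2;11;6;26m[48;2;10;5;23m🬂[38;2;11;6;26m[48;2;10;5;23m🬂[0m
[38;2;10;5;22m[48;2;9;4;20m🬂[38;2;10;5;22m[48;2;9;4;20m🬂[38;2;10;5;22m[48;2;9;4;20m🬂[38;2;10;5;22m[48;2;9;4;20m🬂[38;2;10;5;22m[48;2;9;4;20m🬂[38;2;10;5;22m[48;2;9;4;20m🬂[38;2;10;5;22m[48;2;9;4;20m🬂[38;2;10;5;22m[48;2;9;4;20m🬂[38;2;10;5;22m[48;2;9;4;20m🬂[38;2;10;5;22m[48;2;9;4;20m🬂[0m
</frame>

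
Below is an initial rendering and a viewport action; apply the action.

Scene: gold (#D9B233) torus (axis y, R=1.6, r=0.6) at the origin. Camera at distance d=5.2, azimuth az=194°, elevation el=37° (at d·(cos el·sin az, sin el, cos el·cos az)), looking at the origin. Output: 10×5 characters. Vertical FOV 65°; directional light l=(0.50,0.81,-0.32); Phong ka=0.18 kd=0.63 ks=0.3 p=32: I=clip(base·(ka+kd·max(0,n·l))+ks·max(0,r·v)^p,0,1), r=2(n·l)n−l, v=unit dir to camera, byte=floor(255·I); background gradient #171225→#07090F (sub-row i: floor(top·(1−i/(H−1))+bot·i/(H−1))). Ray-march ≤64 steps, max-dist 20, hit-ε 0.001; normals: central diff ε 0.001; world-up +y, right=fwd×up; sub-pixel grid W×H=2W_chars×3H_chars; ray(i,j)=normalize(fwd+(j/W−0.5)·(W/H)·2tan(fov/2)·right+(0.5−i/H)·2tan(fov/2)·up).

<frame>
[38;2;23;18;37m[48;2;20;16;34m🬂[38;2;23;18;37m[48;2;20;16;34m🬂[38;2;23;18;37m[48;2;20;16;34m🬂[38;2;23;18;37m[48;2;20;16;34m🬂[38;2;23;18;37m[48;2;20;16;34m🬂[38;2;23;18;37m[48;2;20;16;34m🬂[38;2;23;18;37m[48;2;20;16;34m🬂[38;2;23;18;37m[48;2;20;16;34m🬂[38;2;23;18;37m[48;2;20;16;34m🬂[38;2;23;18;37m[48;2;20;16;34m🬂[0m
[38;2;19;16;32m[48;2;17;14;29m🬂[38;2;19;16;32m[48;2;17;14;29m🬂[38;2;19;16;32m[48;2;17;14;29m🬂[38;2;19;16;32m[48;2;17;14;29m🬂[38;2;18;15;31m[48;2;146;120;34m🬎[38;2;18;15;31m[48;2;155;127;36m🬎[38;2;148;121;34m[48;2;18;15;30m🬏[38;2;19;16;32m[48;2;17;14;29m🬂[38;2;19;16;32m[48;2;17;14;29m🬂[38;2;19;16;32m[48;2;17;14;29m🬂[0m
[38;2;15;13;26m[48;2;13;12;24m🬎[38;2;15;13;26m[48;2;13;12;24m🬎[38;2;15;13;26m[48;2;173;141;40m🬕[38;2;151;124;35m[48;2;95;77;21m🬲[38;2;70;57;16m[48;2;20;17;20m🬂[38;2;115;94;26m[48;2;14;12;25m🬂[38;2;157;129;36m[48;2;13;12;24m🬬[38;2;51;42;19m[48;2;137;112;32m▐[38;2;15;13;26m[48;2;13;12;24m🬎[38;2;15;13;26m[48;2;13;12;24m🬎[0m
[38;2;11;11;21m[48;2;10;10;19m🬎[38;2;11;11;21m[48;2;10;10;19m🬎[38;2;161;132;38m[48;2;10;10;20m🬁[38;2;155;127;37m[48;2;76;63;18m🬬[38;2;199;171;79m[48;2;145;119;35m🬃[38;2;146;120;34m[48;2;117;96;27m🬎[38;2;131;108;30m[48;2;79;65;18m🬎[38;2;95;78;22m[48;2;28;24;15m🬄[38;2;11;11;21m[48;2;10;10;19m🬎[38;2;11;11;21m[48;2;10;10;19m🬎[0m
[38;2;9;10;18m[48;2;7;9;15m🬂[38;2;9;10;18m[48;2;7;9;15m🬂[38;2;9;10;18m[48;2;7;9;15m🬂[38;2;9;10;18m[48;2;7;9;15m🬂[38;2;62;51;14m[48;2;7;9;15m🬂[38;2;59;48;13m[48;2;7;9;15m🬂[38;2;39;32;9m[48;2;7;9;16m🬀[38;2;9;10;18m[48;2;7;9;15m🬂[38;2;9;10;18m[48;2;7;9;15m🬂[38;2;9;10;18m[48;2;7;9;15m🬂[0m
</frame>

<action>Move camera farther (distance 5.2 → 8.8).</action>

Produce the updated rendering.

<frame>
[38;2;23;18;37m[48;2;20;16;34m🬂[38;2;23;18;37m[48;2;20;16;34m🬂[38;2;23;18;37m[48;2;20;16;34m🬂[38;2;23;18;37m[48;2;20;16;34m🬂[38;2;23;18;37m[48;2;20;16;34m🬂[38;2;23;18;37m[48;2;20;16;34m🬂[38;2;23;18;37m[48;2;20;16;34m🬂[38;2;23;18;37m[48;2;20;16;34m🬂[38;2;23;18;37m[48;2;20;16;34m🬂[38;2;23;18;37m[48;2;20;16;34m🬂[0m
[38;2;19;16;32m[48;2;17;14;29m🬂[38;2;19;16;32m[48;2;17;14;29m🬂[38;2;19;16;32m[48;2;17;14;29m🬂[38;2;19;16;32m[48;2;17;14;29m🬂[38;2;19;16;32m[48;2;17;14;29m🬂[38;2;19;16;32m[48;2;17;14;29m🬂[38;2;19;16;32m[48;2;17;14;29m🬂[38;2;19;16;32m[48;2;17;14;29m🬂[38;2;19;16;32m[48;2;17;14;29m🬂[38;2;19;16;32m[48;2;17;14;29m🬂[0m
[38;2;15;13;26m[48;2;13;12;24m🬎[38;2;15;13;26m[48;2;13;12;24m🬎[38;2;15;13;26m[48;2;13;12;24m🬎[38;2;15;13;26m[48;2;13;12;24m🬎[38;2;27;23;18m[48;2;139;114;32m🬈[38;2;144;118;33m[48;2;26;22;16m🬨[38;2;148;122;35m[48;2;15;13;26m🬓[38;2;15;13;26m[48;2;13;12;24m🬎[38;2;15;13;26m[48;2;13;12;24m🬎[38;2;15;13;26m[48;2;13;12;24m🬎[0m
[38;2;11;11;21m[48;2;10;10;19m🬎[38;2;11;11;21m[48;2;10;10;19m🬎[38;2;11;11;21m[48;2;10;10;19m🬎[38;2;11;11;21m[48;2;10;10;19m🬎[38;2;140;115;32m[48;2;10;10;20m🬂[38;2;122;100;28m[48;2;10;10;20m🬂[38;2;52;42;12m[48;2;10;10;20m🬀[38;2;11;11;21m[48;2;10;10;19m🬎[38;2;11;11;21m[48;2;10;10;19m🬎[38;2;11;11;21m[48;2;10;10;19m🬎[0m
[38;2;9;10;18m[48;2;7;9;15m🬂[38;2;9;10;18m[48;2;7;9;15m🬂[38;2;9;10;18m[48;2;7;9;15m🬂[38;2;9;10;18m[48;2;7;9;15m🬂[38;2;9;10;18m[48;2;7;9;15m🬂[38;2;9;10;18m[48;2;7;9;15m🬂[38;2;9;10;18m[48;2;7;9;15m🬂[38;2;9;10;18m[48;2;7;9;15m🬂[38;2;9;10;18m[48;2;7;9;15m🬂[38;2;9;10;18m[48;2;7;9;15m🬂[0m
</frame>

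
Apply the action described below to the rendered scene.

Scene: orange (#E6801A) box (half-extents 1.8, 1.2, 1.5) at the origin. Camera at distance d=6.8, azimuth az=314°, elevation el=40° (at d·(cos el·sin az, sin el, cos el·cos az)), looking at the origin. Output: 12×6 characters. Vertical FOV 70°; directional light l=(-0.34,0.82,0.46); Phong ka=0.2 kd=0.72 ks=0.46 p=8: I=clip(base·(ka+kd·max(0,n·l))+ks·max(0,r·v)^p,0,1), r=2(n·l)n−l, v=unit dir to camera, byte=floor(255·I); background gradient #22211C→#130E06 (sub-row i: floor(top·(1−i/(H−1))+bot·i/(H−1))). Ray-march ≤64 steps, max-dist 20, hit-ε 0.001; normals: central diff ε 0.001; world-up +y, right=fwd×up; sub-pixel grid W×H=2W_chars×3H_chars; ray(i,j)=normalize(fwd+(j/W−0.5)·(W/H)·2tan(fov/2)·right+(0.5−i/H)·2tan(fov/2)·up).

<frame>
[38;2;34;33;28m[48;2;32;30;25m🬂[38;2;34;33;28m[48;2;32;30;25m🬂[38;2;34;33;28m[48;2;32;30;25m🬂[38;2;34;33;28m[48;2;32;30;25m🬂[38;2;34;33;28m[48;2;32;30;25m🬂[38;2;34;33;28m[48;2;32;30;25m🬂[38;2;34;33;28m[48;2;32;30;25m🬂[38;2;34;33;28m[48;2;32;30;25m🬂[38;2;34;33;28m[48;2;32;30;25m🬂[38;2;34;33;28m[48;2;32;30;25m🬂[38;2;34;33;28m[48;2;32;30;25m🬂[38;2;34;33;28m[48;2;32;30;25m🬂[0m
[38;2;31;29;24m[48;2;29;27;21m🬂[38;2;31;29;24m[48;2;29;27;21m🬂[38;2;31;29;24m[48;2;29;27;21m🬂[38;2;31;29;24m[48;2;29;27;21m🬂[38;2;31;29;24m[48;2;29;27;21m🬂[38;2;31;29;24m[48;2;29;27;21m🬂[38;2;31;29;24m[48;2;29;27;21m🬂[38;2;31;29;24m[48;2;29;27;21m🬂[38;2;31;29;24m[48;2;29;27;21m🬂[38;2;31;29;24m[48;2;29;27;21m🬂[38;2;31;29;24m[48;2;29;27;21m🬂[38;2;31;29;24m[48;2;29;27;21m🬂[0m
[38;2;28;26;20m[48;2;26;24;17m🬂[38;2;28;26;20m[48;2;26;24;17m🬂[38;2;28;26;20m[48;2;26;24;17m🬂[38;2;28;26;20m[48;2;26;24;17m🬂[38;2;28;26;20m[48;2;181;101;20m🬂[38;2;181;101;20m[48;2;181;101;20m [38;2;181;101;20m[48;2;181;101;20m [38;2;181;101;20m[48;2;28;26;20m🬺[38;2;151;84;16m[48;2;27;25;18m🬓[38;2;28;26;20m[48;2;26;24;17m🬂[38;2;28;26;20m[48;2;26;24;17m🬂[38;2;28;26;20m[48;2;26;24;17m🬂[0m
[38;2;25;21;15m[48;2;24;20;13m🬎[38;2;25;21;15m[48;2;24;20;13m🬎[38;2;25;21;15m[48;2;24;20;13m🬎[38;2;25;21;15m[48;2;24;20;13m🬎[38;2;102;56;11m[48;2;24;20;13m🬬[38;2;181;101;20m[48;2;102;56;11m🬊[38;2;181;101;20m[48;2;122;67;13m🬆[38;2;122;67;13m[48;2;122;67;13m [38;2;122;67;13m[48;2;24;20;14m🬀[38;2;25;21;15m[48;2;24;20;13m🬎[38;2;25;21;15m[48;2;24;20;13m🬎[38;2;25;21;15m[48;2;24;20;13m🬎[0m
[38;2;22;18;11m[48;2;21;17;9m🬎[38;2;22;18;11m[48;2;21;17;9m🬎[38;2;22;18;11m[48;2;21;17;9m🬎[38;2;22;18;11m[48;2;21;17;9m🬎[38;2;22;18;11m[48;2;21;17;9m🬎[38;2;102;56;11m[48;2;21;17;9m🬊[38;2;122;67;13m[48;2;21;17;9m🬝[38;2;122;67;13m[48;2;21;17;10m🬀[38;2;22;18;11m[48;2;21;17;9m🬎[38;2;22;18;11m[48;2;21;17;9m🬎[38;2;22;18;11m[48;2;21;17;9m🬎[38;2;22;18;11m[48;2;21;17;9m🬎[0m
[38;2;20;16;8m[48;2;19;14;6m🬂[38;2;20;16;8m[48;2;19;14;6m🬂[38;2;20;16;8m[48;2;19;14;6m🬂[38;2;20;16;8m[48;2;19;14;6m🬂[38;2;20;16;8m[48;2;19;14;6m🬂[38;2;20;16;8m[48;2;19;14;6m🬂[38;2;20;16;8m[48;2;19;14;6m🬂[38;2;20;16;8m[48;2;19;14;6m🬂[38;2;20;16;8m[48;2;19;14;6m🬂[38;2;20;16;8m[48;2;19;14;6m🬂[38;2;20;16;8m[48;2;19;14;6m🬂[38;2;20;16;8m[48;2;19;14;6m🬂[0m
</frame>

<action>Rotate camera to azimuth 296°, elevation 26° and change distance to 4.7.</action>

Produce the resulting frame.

<frame>
[38;2;34;33;28m[48;2;32;30;25m🬂[38;2;34;33;28m[48;2;32;30;25m🬂[38;2;34;33;28m[48;2;32;30;25m🬂[38;2;34;33;28m[48;2;32;30;25m🬂[38;2;34;33;28m[48;2;32;30;25m🬂[38;2;34;33;28m[48;2;32;30;25m🬂[38;2;34;33;28m[48;2;32;30;25m🬂[38;2;34;33;28m[48;2;32;30;25m🬂[38;2;34;33;28m[48;2;32;30;25m🬂[38;2;34;33;28m[48;2;32;30;25m🬂[38;2;34;33;28m[48;2;32;30;25m🬂[38;2;34;33;28m[48;2;32;30;25m🬂[0m
[38;2;31;29;24m[48;2;29;27;21m🬂[38;2;31;29;24m[48;2;29;27;21m🬂[38;2;31;29;24m[48;2;29;27;21m🬂[38;2;31;29;24m[48;2;29;27;21m🬂[38;2;31;29;24m[48;2;29;27;21m🬂[38;2;30;28;23m[48;2;181;101;20m🬎[38;2;30;28;23m[48;2;181;101;20m🬎[38;2;30;28;23m[48;2;181;101;20m🬎[38;2;31;29;24m[48;2;29;27;21m🬂[38;2;31;29;24m[48;2;29;27;21m🬂[38;2;31;29;24m[48;2;29;27;21m🬂[38;2;31;29;24m[48;2;29;27;21m🬂[0m
[38;2;28;26;20m[48;2;26;24;17m🬂[38;2;28;26;20m[48;2;26;24;17m🬂[38;2;102;56;11m[48;2;27;25;19m🬩[38;2;181;101;20m[48;2;102;56;11m🬊[38;2;181;101;20m[48;2;102;56;11m🬎[38;2;181;101;20m[48;2;102;56;11m🬎[38;2;181;101;20m[48;2;102;56;11m🬬[38;2;181;101;20m[48;2;181;101;20m [38;2;151;84;16m[48;2;26;24;17m🬕[38;2;28;26;20m[48;2;26;24;17m🬂[38;2;28;26;20m[48;2;26;24;17m🬂[38;2;28;26;20m[48;2;26;24;17m🬂[0m
[38;2;25;21;15m[48;2;24;20;13m🬎[38;2;25;21;15m[48;2;24;20;13m🬎[38;2;102;56;11m[48;2;24;20;14m🬉[38;2;102;56;11m[48;2;102;56;11m [38;2;102;56;11m[48;2;102;56;11m [38;2;102;56;11m[48;2;102;56;11m [38;2;102;56;11m[48;2;102;56;11m [38;2;102;56;11m[48;2;102;56;11m [38;2;122;67;13m[48;2;25;21;14m▌[38;2;25;21;15m[48;2;24;20;13m🬎[38;2;25;21;15m[48;2;24;20;13m🬎[38;2;25;21;15m[48;2;24;20;13m🬎[0m
[38;2;22;18;11m[48;2;21;17;9m🬎[38;2;22;18;11m[48;2;21;17;9m🬎[38;2;22;18;11m[48;2;21;17;9m🬎[38;2;102;56;11m[48;2;21;17;9m🬬[38;2;102;56;11m[48;2;102;56;11m [38;2;102;56;11m[48;2;102;56;11m [38;2;102;56;11m[48;2;102;56;11m [38;2;102;56;11m[48;2;122;67;13m▌[38;2;22;18;11m[48;2;21;17;9m🬎[38;2;22;18;11m[48;2;21;17;9m🬎[38;2;22;18;11m[48;2;21;17;9m🬎[38;2;22;18;11m[48;2;21;17;9m🬎[0m
[38;2;20;16;8m[48;2;19;14;6m🬂[38;2;20;16;8m[48;2;19;14;6m🬂[38;2;20;16;8m[48;2;19;14;6m🬂[38;2;20;16;8m[48;2;19;14;6m🬂[38;2;20;16;8m[48;2;19;14;6m🬂[38;2;102;56;11m[48;2;19;14;6m🬂[38;2;102;56;11m[48;2;19;14;6m🬎[38;2;107;58;11m[48;2;19;14;6m🬕[38;2;20;16;8m[48;2;19;14;6m🬂[38;2;20;16;8m[48;2;19;14;6m🬂[38;2;20;16;8m[48;2;19;14;6m🬂[38;2;20;16;8m[48;2;19;14;6m🬂[0m
</frame>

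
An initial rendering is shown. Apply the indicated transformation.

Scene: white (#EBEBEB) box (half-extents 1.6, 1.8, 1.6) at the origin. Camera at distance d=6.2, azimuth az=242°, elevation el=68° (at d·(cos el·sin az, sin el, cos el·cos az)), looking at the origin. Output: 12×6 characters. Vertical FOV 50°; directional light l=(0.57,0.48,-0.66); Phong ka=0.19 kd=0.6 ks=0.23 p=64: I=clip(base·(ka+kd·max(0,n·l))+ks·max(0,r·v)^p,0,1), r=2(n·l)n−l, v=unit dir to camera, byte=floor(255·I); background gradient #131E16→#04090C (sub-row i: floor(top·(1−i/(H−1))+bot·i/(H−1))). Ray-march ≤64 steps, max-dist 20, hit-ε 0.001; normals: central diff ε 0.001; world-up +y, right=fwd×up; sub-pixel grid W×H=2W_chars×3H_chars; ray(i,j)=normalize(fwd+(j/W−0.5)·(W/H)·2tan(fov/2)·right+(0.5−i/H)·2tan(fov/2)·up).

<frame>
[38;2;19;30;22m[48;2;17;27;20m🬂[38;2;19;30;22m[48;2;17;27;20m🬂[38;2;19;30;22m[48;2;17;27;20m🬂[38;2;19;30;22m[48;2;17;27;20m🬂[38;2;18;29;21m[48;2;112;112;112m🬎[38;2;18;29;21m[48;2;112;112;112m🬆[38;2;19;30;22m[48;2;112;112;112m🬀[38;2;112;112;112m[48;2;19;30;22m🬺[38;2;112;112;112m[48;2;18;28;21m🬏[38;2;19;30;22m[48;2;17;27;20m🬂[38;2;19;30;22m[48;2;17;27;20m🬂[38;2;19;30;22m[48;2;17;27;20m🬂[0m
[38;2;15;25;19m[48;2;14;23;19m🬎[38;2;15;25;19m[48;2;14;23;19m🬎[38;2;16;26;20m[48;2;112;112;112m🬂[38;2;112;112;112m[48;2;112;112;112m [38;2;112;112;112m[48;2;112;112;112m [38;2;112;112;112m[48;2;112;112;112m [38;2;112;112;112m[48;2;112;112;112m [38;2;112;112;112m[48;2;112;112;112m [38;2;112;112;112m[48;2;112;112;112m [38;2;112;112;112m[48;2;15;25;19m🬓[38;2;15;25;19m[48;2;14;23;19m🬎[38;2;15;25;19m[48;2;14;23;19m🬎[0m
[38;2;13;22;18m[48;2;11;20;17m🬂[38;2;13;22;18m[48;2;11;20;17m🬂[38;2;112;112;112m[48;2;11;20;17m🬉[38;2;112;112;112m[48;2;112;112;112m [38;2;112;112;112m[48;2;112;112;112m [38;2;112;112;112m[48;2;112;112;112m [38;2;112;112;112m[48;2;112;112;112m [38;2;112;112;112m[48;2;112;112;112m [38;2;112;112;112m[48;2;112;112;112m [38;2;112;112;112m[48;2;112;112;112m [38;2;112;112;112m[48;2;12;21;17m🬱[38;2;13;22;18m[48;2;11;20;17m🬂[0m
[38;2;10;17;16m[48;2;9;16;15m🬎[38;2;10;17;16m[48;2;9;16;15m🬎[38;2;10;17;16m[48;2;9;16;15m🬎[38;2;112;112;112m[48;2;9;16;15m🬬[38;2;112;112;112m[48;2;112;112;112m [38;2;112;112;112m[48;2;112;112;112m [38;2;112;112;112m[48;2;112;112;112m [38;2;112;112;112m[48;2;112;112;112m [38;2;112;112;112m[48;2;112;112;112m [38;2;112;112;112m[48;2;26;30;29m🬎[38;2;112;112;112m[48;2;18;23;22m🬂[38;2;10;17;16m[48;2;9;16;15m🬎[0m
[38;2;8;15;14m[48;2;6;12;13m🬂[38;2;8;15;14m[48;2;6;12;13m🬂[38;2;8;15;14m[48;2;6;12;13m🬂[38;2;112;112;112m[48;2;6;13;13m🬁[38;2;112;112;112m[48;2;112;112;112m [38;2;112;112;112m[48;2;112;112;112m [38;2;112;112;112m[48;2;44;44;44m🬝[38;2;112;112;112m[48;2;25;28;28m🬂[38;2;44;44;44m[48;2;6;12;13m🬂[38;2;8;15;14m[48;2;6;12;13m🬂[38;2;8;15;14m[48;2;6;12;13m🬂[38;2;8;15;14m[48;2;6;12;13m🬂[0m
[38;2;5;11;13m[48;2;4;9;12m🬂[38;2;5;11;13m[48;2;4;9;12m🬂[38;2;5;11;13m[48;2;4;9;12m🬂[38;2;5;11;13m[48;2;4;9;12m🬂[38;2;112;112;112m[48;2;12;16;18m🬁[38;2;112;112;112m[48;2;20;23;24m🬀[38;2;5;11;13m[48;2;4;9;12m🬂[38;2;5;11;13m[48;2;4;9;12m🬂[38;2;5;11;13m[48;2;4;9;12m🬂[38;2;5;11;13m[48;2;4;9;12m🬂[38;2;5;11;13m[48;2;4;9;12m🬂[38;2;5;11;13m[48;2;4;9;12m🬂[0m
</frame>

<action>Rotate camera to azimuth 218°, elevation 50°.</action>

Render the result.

<frame>
[38;2;19;30;22m[48;2;17;27;20m🬂[38;2;19;30;22m[48;2;17;27;20m🬂[38;2;19;30;22m[48;2;17;27;20m🬂[38;2;19;30;22m[48;2;17;27;20m🬂[38;2;18;29;21m[48;2;112;112;112m🬎[38;2;19;30;22m[48;2;112;112;112m🬂[38;2;19;30;22m[48;2;112;112;112m🬂[38;2;18;29;21m[48;2;112;112;112m🬎[38;2;112;112;112m[48;2;18;28;21m🬏[38;2;19;30;22m[48;2;17;27;20m🬂[38;2;19;30;22m[48;2;17;27;20m🬂[38;2;19;30;22m[48;2;17;27;20m🬂[0m
[38;2;15;25;19m[48;2;14;23;19m🬎[38;2;15;25;19m[48;2;112;112;112m🬝[38;2;15;25;19m[48;2;112;112;112m🬆[38;2;16;26;20m[48;2;112;112;112m🬀[38;2;112;112;112m[48;2;112;112;112m [38;2;112;112;112m[48;2;112;112;112m [38;2;112;112;112m[48;2;112;112;112m [38;2;112;112;112m[48;2;112;112;112m [38;2;112;112;112m[48;2;112;112;112m [38;2;112;112;112m[48;2;16;26;20m🬺[38;2;112;112;112m[48;2;21;28;24m🬃[38;2;15;25;19m[48;2;14;23;19m🬎[0m
[38;2;13;22;18m[48;2;11;20;17m🬂[38;2;13;22;18m[48;2;11;20;17m🬂[38;2;132;132;132m[48;2;11;20;17m🬬[38;2;112;112;112m[48;2;137;137;137m🬎[38;2;112;112;112m[48;2;112;112;112m [38;2;112;112;112m[48;2;112;112;112m [38;2;112;112;112m[48;2;112;112;112m [38;2;112;112;112m[48;2;112;112;112m [38;2;112;112;112m[48;2;112;112;112m [38;2;112;112;112m[48;2;37;39;38m🬀[38;2;13;22;18m[48;2;11;20;17m🬂[38;2;13;22;18m[48;2;11;20;17m🬂[0m
[38;2;10;17;16m[48;2;9;16;15m🬎[38;2;10;17;16m[48;2;9;16;15m🬎[38;2;137;137;137m[48;2;9;16;15m🬉[38;2;137;137;137m[48;2;137;137;137m [38;2;137;137;137m[48;2;112;112;112m🬺[38;2;112;112;112m[48;2;137;137;137m🬊[38;2;112;112;112m[48;2;112;112;112m [38;2;112;112;112m[48;2;44;44;44m🬝[38;2;112;112;112m[48;2;44;44;44m🬀[38;2;44;44;44m[48;2;9;16;15m🬄[38;2;10;17;16m[48;2;9;16;15m🬎[38;2;10;17;16m[48;2;9;16;15m🬎[0m
[38;2;8;15;14m[48;2;6;12;13m🬂[38;2;8;15;14m[48;2;6;12;13m🬂[38;2;8;15;14m[48;2;6;12;13m🬂[38;2;137;137;137m[48;2;6;12;13m🬊[38;2;137;137;137m[48;2;137;137;137m [38;2;137;137;137m[48;2;137;137;137m [38;2;137;137;137m[48;2;137;137;137m [38;2;44;44;44m[48;2;44;44;44m [38;2;44;44;44m[48;2;6;12;13m🬆[38;2;8;15;14m[48;2;6;12;13m🬂[38;2;8;15;14m[48;2;6;12;13m🬂[38;2;8;15;14m[48;2;6;12;13m🬂[0m
[38;2;5;11;13m[48;2;4;9;12m🬂[38;2;5;11;13m[48;2;4;9;12m🬂[38;2;5;11;13m[48;2;4;9;12m🬂[38;2;5;11;13m[48;2;4;9;12m🬂[38;2;5;11;13m[48;2;4;9;12m🬂[38;2;137;137;137m[48;2;4;9;12m🬊[38;2;137;137;137m[48;2;44;44;44m🬝[38;2;44;44;44m[48;2;4;9;12m🬆[38;2;5;11;13m[48;2;4;9;12m🬂[38;2;5;11;13m[48;2;4;9;12m🬂[38;2;5;11;13m[48;2;4;9;12m🬂[38;2;5;11;13m[48;2;4;9;12m🬂[0m
</frame>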